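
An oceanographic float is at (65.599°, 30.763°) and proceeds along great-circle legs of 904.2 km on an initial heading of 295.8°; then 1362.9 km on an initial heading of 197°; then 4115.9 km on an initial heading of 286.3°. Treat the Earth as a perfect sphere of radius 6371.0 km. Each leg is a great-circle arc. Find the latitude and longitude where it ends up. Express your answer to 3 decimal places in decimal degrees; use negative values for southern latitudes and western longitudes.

Apply the spherical direct solution leg by leg, carrying full precision between legs.
Leg 1: from (65.599°, 30.763°), δ = 904.2/6371 = 0.141924 rad, θ = 295.8° → φ = 67.965°, λ = 10.921°.
Leg 2: from (67.965°, 10.921°), δ = 1362.9/6371 = 0.213922 rad, θ = 197° → φ = 56.063°, λ = 4.537°.
Leg 3: from (56.063°, 4.537°), δ = 4115.9/6371 = 0.646037 rad, θ = 286.3° → φ = 49.182°, λ = -57.591°.

latitude 49.182°, longitude -57.591°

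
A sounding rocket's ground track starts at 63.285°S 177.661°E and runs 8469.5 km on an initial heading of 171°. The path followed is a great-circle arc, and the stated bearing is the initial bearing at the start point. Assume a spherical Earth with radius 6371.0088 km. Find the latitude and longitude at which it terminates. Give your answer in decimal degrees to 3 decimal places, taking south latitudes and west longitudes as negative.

δ = 8469.5/6371.0088 = 1.329381 rad (76.1679°).
Start latitude φ₁ = -1.104532 rad; initial bearing θ = 2.984513 rad.
sin φ₂ = sin φ₁ cos δ + cos φ₁ sin δ cos θ = (-0.893254)(0.239077) + (0.449553)(0.971001)(-0.987688) = -0.644698
φ₂ = asin(-0.644698) = -0.700628 rad = -40.143°.
Then Δλ = atan2(0.068286, -0.336802) = 2.941556 rad, from sin θ sin δ cos φ₁ over cos δ − sin φ₁ sin φ₂.
λ₂ = 177.661° + 168.539° = 346.200°, normalized to (−180°, 180°] → -13.800°.

latitude -40.143°, longitude -13.800°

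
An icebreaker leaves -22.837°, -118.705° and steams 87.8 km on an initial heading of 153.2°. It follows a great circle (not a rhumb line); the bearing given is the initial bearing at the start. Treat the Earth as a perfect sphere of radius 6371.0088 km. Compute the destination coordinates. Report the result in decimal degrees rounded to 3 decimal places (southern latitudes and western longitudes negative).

Central angle δ = d/R = 0.013781 rad.
With φ₁ = -22.837° = -0.398581 rad and θ = 153.2° = 2.673844 rad:
Destination latitude: φ₂ = arcsin( sin φ₁ cos δ + cos φ₁ sin δ cos θ ) = arcsin(-0.399410) = -23.541°.
Then Δλ = atan2(0.005726, 0.844890) = 0.006778 rad, from sin θ sin δ cos φ₁ over cos δ − sin φ₁ sin φ₂.
λ₂ = -118.705° + 0.388° = -118.317°.

latitude -23.541°, longitude -118.317°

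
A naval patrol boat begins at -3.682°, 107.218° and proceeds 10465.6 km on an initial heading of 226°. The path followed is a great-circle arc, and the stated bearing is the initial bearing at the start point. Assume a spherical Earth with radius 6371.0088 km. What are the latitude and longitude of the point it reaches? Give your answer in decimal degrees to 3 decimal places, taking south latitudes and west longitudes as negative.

latitude -43.379°, longitude 8.020°

δ = 10465.6/6371.0088 = 1.642691 rad (94.1193°).
With φ₁ = -3.682° = -0.064263 rad and θ = 226° = 3.944444 rad:
sin φ₂ = sin φ₁ cos δ + cos φ₁ sin δ cos θ = (-0.064219)(-0.071833) + (0.997936)(0.997417)(-0.694658) = -0.686821
φ₂ = asin(-0.686821) = -0.757106 rad = -43.379°.
Then Δλ = atan2(-0.716001, -0.115940) = -1.731330 rad, from sin θ sin δ cos φ₁ over cos δ − sin φ₁ sin φ₂.
λ₂ = 107.218° + -99.198° = 8.020°.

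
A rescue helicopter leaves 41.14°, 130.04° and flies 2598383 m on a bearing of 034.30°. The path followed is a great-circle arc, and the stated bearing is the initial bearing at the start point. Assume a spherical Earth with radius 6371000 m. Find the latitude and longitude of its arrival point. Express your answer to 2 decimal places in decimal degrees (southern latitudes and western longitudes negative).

The arc subtends δ = 2598383/6371000 = 0.407845 rad at the centre.
With φ₁ = 41.14° = 0.718028 rad and θ = 34.3° = 0.598648 rad:
sin φ₂ = sin φ₁ cos δ + cos φ₁ sin δ cos θ = (0.657901)(0.917978) + (0.753104)(0.396632)(0.826098) = 0.850699
φ₂ = asin(0.850699) = 1.017313 rad = 58.29°.
Δλ = atan2( sin θ sin δ cos φ₁ , cos δ − sin φ₁ sin φ₂ ) = atan2(0.168328, 0.358302) = 0.439193 rad = 25.16°.
λ₂ = 130.04° + 25.16° = 155.20°.

latitude 58.29°, longitude 155.20°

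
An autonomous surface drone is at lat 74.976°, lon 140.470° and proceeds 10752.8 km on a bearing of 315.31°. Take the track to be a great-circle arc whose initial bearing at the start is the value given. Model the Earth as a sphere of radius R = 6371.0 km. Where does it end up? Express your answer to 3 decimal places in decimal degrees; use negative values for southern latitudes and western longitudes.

δ = 10752.8/6371 = 1.687773 rad (96.7023°).
With φ₁ = 74.976° = 1.308578 rad and θ = 315.31° = 5.503198 rad:
Applying the spherical law of cosines for sides, sin φ₂ = sin φ₁ cos δ + cos φ₁ sin δ cos θ = 0.070308, so φ₂ = 4.032°.
Then Δλ = atan2(-0.181059, -0.184615) = -2.365919 rad, from sin θ sin δ cos φ₁ over cos δ − sin φ₁ sin φ₂.
Hence λ₂ = 140.470° + -135.557° = 4.913°.

latitude 4.032°, longitude 4.913°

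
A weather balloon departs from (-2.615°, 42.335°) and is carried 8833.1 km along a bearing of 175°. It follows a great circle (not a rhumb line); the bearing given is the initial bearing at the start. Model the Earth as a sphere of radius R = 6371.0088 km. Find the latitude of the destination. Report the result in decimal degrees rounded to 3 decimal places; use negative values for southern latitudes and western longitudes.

δ = 8833.1/6371.0088 = 1.386452 rad (79.4379°).
With φ₁ = -2.615° = -0.045640 rad and θ = 175° = 3.054326 rad:
Applying the spherical law of cosines for sides, sin φ₂ = sin φ₁ cos δ + cos φ₁ sin δ cos θ = -0.986659, so φ₂ = -80.631°.
Δλ = atan2( sin θ sin δ cos φ₁ , cos δ − sin φ₁ sin φ₂ ) = atan2(0.085590, 0.138286) = 0.554225 rad = 31.755°.
λ₂ = 42.335° + 31.755° = 74.090°.

latitude -80.631°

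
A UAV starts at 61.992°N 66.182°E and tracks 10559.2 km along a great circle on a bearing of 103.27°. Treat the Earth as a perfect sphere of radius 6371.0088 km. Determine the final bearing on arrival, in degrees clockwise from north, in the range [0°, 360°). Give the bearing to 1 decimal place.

final bearing 152.3°

The arc subtends δ = 10559.2/6371.0088 = 1.657383 rad at the centre.
Converting: φ₁ = 1.081965 rad, θ = 1.802402 rad.
Applying the spherical law of cosines for sides, sin φ₂ = sin φ₁ cos δ + cos φ₁ sin δ cos θ = -0.183737, so φ₂ = -10.588°.
For the longitude increment, Δλ = atan2( sin θ sin δ cos φ₁, cos δ − sin φ₁ sin φ₂ ) = atan2(0.455344, 0.075740) = 80.556°.
λ₂ = λ₁ + Δλ = 146.738°.
The forward bearing on arrival equals the back-azimuth from the destination plus 180°.
Back-azimuth from P₂ (-10.6°, 146.7°) to P₁ (62.0°, 66.2°), with Δλ' = λ₁ − λ₂ = -80.6°: atan2( sin Δλ' cos φ₁ , cos φ₂ sin φ₁ − sin φ₂ cos φ₁ cos Δλ' ) = 332.3°.
Final bearing = (332.3° + 180°) mod 360° = 152.3°.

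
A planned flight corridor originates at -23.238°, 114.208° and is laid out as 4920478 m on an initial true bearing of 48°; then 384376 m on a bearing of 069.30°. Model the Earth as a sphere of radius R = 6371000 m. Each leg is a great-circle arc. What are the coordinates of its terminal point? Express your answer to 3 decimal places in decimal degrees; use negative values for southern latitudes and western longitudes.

latitude 9.628°, longitude 149.103°

Apply the spherical direct solution leg by leg, carrying full precision between legs.
Leg 1: from (-23.238°, 114.208°), δ = 4920478/6371000 = 0.772324 rad, θ = 48° → φ = 8.420°, λ = 145.824°.
Leg 2: from (8.420°, 145.824°), δ = 384376/6371000 = 0.060332 rad, θ = 69.3° → φ = 9.628°, λ = 149.103°.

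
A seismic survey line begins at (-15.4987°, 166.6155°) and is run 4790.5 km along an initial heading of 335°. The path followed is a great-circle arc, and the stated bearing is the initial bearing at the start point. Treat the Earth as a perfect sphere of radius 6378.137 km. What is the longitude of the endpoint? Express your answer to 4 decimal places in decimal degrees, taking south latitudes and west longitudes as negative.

longitude 148.2680°

Central angle δ = d/R = 0.751081 rad.
Converting: φ₁ = -0.270503 rad, θ = 5.846853 rad.
Destination latitude: φ₂ = arcsin( sin φ₁ cos δ + cos φ₁ sin δ cos θ ) = arcsin(0.400679) = 23.6206°.
Δλ = atan2( sin θ sin δ cos φ₁ , cos δ − sin φ₁ sin φ₂ ) = atan2(-0.277920, 0.838019) = -0.320225 rad = -18.3475°.
Hence λ₂ = 166.6155° + -18.3475° = 148.2680°.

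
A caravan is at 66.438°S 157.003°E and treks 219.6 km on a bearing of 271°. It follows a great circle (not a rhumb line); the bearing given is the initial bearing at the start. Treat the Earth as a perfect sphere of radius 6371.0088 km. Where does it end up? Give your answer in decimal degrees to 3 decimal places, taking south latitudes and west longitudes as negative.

The arc subtends δ = 219.6/6371.0088 = 0.034469 rad at the centre.
With φ₁ = -66.438° = -1.159562 rad and θ = 271° = 4.729842 rad:
Destination latitude: φ₂ = arcsin( sin φ₁ cos δ + cos φ₁ sin δ cos θ ) = arcsin(-0.915843) = -66.326°.
For the longitude increment, Δλ = atan2( sin θ sin δ cos φ₁, cos δ − sin φ₁ sin φ₂ ) = atan2(-0.013774, 0.159918) = -4.923°.
λ₂ = 157.003° + -4.923° = 152.080°.

latitude -66.326°, longitude 152.080°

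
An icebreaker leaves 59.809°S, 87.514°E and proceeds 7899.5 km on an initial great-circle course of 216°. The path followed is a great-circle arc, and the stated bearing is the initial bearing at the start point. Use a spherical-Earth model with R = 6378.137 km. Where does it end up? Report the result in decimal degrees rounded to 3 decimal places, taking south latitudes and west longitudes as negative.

latitude -41.800°, longitude -44.297°

The arc subtends δ = 7899.5/6378.137 = 1.238528 rad at the centre.
Start latitude φ₁ = -1.043864 rad; initial bearing θ = 3.769911 rad.
Applying the spherical law of cosines for sides, sin φ₂ = sin φ₁ cos δ + cos φ₁ sin δ cos θ = -0.666532, so φ₂ = -41.800°.
Then Δλ = atan2(-0.279421, -0.249931) = -2.300543 rad, from sin θ sin δ cos φ₁ over cos δ − sin φ₁ sin φ₂.
Hence λ₂ = 87.514° + -131.811° = -44.297°.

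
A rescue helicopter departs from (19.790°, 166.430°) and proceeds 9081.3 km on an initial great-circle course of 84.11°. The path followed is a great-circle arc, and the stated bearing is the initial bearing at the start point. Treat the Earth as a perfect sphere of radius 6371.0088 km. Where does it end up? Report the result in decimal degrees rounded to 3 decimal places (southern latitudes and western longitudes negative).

Angular distance δ = d/R = 9081.3 / 6371.0088 = 1.425410 rad.
Start latitude φ₁ = 0.345401 rad; initial bearing θ = 1.467996 rad.
sin φ₂ = sin φ₁ cos δ + cos φ₁ sin δ cos θ = (0.338574)(0.144875) + (0.940940)(0.989450)(0.102619) = 0.144590
φ₂ = asin(0.144590) = 0.145099 rad = 8.314°.
Δλ = atan2( sin θ sin δ cos φ₁ , cos δ − sin φ₁ sin φ₂ ) = atan2(0.926098, 0.095920) = 1.467590 rad = 84.087°.
λ₂ = 166.430° + 84.087° = 250.517°, normalized to (−180°, 180°] → -109.483°.

latitude 8.314°, longitude -109.483°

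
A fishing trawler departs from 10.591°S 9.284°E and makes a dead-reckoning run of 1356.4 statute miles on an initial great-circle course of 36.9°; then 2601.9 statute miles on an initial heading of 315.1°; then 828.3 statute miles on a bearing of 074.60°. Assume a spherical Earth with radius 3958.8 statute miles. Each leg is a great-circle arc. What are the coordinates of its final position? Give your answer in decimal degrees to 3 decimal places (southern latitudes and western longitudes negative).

Apply the spherical direct solution leg by leg, carrying full precision between legs.
Leg 1: from (-10.591°, 9.284°), δ = 1356.4/3958.8 = 0.342629 rad, θ = 36.9° → φ = 5.220°, λ = 20.971°.
Leg 2: from (5.220°, 20.971°), δ = 2601.9/3958.8 = 0.657245 rad, θ = 315.1° → φ = 30.197°, λ = -8.960°.
Leg 3: from (30.197°, -8.960°), δ = 828.3/3958.8 = 0.209230 rad, θ = 74.6° → φ = 32.662°, λ = 4.800°.

latitude 32.662°, longitude 4.800°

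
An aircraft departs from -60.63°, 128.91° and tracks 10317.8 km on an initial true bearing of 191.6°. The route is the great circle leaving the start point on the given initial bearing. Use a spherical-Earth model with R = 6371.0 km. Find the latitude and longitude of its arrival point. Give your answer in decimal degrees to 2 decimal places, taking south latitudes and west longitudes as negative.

δ = 10317.8/6371 = 1.619495 rad (92.7902°).
Converting: φ₁ = -1.058193 rad, θ = 3.344051 rad.
Destination latitude: φ₂ = arcsin( sin φ₁ cos δ + cos φ₁ sin δ cos θ ) = arcsin(-0.437438) = -25.94°.
Then Δλ = atan2(-0.098501, -0.429894) = -2.916351 rad, from sin θ sin δ cos φ₁ over cos δ − sin φ₁ sin φ₂.
λ₂ = 128.91° + -167.09° = -38.18°.

latitude -25.94°, longitude -38.18°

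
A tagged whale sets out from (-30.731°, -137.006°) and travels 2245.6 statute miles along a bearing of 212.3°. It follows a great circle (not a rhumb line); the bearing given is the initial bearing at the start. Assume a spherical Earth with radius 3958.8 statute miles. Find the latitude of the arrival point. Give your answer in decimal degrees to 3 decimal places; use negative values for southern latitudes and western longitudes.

δ = 2245.6/3958.8 = 0.567243 rad (32.5006°).
Start latitude φ₁ = -0.536357 rad; initial bearing θ = 3.705334 rad.
Destination latitude: φ₂ = arcsin( sin φ₁ cos δ + cos φ₁ sin δ cos θ ) = arcsin(-0.821367) = -55.222°.
For the longitude increment, Δλ = atan2( sin θ sin δ cos φ₁, cos δ − sin φ₁ sin φ₂ ) = atan2(-0.246795, 0.423660) = -30.222°.
λ₂ = λ₁ + Δλ = -167.228°.

latitude -55.222°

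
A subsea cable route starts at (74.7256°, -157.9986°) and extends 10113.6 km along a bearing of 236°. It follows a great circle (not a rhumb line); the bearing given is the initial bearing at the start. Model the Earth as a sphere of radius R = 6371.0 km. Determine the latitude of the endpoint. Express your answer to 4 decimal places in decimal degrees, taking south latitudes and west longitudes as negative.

Central angle δ = d/R = 1.587443 rad.
With φ₁ = 74.7256° = 1.304208 rad and θ = 236° = 4.118977 rad:
sin φ₂ = sin φ₁ cos δ + cos φ₁ sin δ cos θ = (0.964675)(-0.016646) + (0.263442)(0.999861)(-0.559193) = -0.163353
φ₂ = asin(-0.163353) = -0.164088 rad = -9.4015°.
Then Δλ = atan2(-0.218373, 0.140936) = -0.997668 rad, from sin θ sin δ cos φ₁ over cos δ − sin φ₁ sin φ₂.
λ₂ = -157.9986° + -57.1622° = -215.1608°, normalized to (−180°, 180°] → 144.8392°.

latitude -9.4015°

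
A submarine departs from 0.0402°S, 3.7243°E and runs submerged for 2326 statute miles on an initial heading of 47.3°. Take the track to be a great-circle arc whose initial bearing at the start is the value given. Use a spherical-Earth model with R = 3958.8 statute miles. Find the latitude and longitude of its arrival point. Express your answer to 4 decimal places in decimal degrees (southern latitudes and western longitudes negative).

latitude 22.0451°, longitude 29.7973°

δ = 2326/3958.8 = 0.587552 rad (33.6642°).
With φ₁ = -0.0402° = -0.000702 rad and θ = 47.3° = 0.825541 rad:
Applying the spherical law of cosines for sides, sin φ₂ = sin φ₁ cos δ + cos φ₁ sin δ cos θ = 0.375337, so φ₂ = 22.0451°.
For the longitude increment, Δλ = atan2( sin θ sin δ cos φ₁, cos δ − sin φ₁ sin φ₂ ) = atan2(0.407381, 0.832564) = 26.0730°.
λ₂ = 3.7243° + 26.0730° = 29.7973°.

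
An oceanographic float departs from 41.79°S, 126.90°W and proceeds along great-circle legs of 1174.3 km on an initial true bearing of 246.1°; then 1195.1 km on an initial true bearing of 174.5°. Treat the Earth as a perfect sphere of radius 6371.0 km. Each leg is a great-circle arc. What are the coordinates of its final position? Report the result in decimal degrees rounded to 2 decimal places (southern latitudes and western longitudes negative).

Apply the spherical direct solution leg by leg, carrying full precision between legs.
Leg 1: from (-41.79°, -126.90°), δ = 1174.3/6371 = 0.184320 rad, θ = 246.1° → φ = -45.27°, λ = -140.67°.
Leg 2: from (-45.27°, -140.67°), δ = 1195.1/6371 = 0.187584 rad, θ = 174.5° → φ = -55.96°, λ = -138.85°.

latitude -55.96°, longitude -138.85°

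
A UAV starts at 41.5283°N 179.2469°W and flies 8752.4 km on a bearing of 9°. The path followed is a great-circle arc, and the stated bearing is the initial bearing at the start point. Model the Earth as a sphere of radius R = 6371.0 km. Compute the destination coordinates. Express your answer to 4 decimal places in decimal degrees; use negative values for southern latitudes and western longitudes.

The arc subtends δ = 8752.4/6371 = 1.373787 rad at the centre.
Start latitude φ₁ = 0.724806 rad; initial bearing θ = 0.157080 rad.
sin φ₂ = sin φ₁ cos δ + cos φ₁ sin δ cos θ = (0.662990)(0.195737) + (0.748628)(0.980656)(0.987688) = 0.854880
φ₂ = asin(0.854880) = 1.025320 rad = 58.7465°.
Then Δλ = atan2(0.114846, -0.371040) = 2.841421 rad, from sin θ sin δ cos φ₁ over cos δ − sin φ₁ sin φ₂.
λ₂ = λ₁ + Δλ = -16.4455°.

latitude 58.7465°, longitude -16.4455°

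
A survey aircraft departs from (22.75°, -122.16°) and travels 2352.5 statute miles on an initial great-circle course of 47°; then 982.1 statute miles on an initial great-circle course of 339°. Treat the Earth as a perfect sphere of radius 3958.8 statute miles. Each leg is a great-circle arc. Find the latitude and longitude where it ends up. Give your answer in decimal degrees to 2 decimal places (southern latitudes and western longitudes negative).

Apply the spherical direct solution leg by leg, carrying full precision between legs.
Leg 1: from (22.75°, -122.16°), δ = 2352.5/3958.8 = 0.594246 rad, θ = 47° → φ = 42.26°, λ = -88.57°.
Leg 2: from (42.26°, -88.57°), δ = 982.1/3958.8 = 0.248080 rad, θ = 339° → φ = 55.25°, λ = -97.45°.

latitude 55.25°, longitude -97.45°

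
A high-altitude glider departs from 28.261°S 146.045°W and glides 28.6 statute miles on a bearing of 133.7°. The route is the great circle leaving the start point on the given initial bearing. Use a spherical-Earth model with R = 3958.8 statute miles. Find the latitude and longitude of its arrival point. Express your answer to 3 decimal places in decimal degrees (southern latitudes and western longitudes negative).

latitude -28.547°, longitude -145.704°

The arc subtends δ = 28.6/3958.8 = 0.007224 rad at the centre.
Converting: φ₁ = -0.493247 rad, θ = 2.333505 rad.
sin φ₂ = sin φ₁ cos δ + cos φ₁ sin δ cos θ = (-0.473489)(0.999974) + (0.880800)(0.007224)(-0.690882) = -0.477873
φ₂ = asin(-0.477873) = -0.498231 rad = -28.547°.
Then Δλ = atan2(0.004600, 0.773707) = 0.005946 rad, from sin θ sin δ cos φ₁ over cos δ − sin φ₁ sin φ₂.
Hence λ₂ = -146.045° + 0.341° = -145.704°.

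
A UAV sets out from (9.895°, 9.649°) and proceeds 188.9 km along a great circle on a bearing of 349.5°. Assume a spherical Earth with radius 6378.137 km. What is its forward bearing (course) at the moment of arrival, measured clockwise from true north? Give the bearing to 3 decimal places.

final bearing 349.441°

δ = 188.9/6378.137 = 0.029617 rad (1.6969°).
Start latitude φ₁ = 0.172700 rad; initial bearing θ = 6.099926 rad.
Destination latitude: φ₂ = arcsin( sin φ₁ cos δ + cos φ₁ sin δ cos θ ) = arcsin(0.200451) = 11.563°.
Δλ = atan2( sin θ sin δ cos φ₁ , cos δ − sin φ₁ sin φ₂ ) = atan2(-0.005316, 0.965115) = -0.005508 rad = -0.316°.
λ₂ = λ₁ + Δλ = 9.333°.
The forward bearing on arrival equals the back-azimuth from the destination plus 180°.
Back-azimuth from P₂ (11.563°, 9.333°) to P₁ (9.895°, 9.649°), with Δλ' = λ₁ − λ₂ = 0.316°: atan2( sin Δλ' cos φ₁ , cos φ₂ sin φ₁ − sin φ₂ cos φ₁ cos Δλ' ) = 169.441°.
Final bearing = (169.441° + 180°) mod 360° = 349.441°.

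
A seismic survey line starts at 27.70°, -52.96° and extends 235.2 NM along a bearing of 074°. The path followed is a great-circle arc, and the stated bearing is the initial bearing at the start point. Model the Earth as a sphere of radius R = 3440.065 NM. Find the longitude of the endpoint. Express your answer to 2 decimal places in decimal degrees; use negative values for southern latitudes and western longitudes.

longitude -48.67°

δ = 235.2/3440.065 = 0.068371 rad (3.9174°).
Converting: φ₁ = 0.483456 rad, θ = 1.291544 rad.
Applying the spherical law of cosines for sides, sin φ₂ = sin φ₁ cos δ + cos φ₁ sin δ cos θ = 0.480429, so φ₂ = 28.71°.
For the longitude increment, Δλ = atan2( sin θ sin δ cos φ₁, cos δ − sin φ₁ sin φ₂ ) = atan2(0.058145, 0.774340) = 4.29°.
λ₂ = λ₁ + Δλ = -48.67°.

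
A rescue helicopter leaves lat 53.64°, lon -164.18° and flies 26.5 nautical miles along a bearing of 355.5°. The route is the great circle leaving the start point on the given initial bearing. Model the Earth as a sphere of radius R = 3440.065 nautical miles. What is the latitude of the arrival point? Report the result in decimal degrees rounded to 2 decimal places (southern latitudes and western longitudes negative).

latitude 54.08°

Angular distance δ = d/R = 26.5 / 3440.065 = 0.007703 rad.
Converting: φ₁ = 0.936195 rad, θ = 6.204645 rad.
sin φ₂ = sin φ₁ cos δ + cos φ₁ sin δ cos θ = (0.805308)(0.999970) + (0.592857)(0.007703)(0.996917) = 0.809837
φ₂ = asin(0.809837) = 0.943874 rad = 54.08°.
Then Δλ = atan2(-0.000358, 0.347802) = -0.001030 rad, from sin θ sin δ cos φ₁ over cos δ − sin φ₁ sin φ₂.
λ₂ = λ₁ + Δλ = -164.24°.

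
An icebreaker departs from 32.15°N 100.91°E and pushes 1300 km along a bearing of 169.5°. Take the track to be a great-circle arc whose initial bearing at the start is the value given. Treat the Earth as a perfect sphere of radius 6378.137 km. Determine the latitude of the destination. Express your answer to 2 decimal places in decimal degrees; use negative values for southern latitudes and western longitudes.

latitude 20.65°

The arc subtends δ = 1300/6378.137 = 0.203821 rad at the centre.
With φ₁ = 32.15° = 0.561123 rad and θ = 169.5° = 2.958333 rad:
Destination latitude: φ₂ = arcsin( sin φ₁ cos δ + cos φ₁ sin δ cos θ ) = arcsin(0.352618) = 20.65°.
For the longitude increment, Δλ = atan2( sin θ sin δ cos φ₁, cos δ − sin φ₁ sin φ₂ ) = atan2(0.031231, 0.791659) = 2.26°.
Hence λ₂ = 100.91° + 2.26° = 103.17°.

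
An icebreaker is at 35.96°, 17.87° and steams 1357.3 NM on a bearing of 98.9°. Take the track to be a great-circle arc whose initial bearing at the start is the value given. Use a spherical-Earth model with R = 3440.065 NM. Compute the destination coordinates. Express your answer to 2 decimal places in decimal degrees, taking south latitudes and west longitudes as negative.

latitude 29.60°, longitude 43.77°

The arc subtends δ = 1357.3/3440.065 = 0.394556 rad at the centre.
With φ₁ = 35.96° = 0.627620 rad and θ = 98.9° = 1.726131 rad:
Destination latitude: φ₂ = arcsin( sin φ₁ cos δ + cos φ₁ sin δ cos θ ) = arcsin(0.493965) = 29.60°.
For the longitude increment, Δλ = atan2( sin θ sin δ cos φ₁, cos δ − sin φ₁ sin φ₂ ) = atan2(0.307397, 0.633101) = 25.90°.
λ₂ = 17.87° + 25.90° = 43.77°.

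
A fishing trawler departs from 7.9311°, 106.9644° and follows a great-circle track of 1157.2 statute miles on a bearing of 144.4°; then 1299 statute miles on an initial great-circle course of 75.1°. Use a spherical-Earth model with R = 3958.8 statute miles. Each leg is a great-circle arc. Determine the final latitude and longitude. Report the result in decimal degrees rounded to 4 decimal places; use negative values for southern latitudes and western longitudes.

latitude -0.6964°, longitude 134.8176°

Apply the spherical direct solution leg by leg, carrying full precision between legs.
Leg 1: from (7.9311°, 106.9644°), δ = 1157.2/3958.8 = 0.292311 rad, θ = 144.4° → φ = -5.7356°, λ = 116.6704°.
Leg 2: from (-5.7356°, 116.6704°), δ = 1299/3958.8 = 0.328130 rad, θ = 75.1° → φ = -0.6964°, λ = 134.8176°.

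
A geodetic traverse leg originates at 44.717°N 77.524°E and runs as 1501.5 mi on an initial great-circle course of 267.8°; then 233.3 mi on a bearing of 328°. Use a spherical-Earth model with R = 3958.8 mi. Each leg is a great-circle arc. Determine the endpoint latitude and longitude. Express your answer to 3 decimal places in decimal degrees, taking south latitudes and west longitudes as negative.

latitude 42.892°, longitude 46.178°

Apply the spherical direct solution leg by leg, carrying full precision between legs.
Leg 1: from (44.717°, 77.524°), δ = 1501.5/3958.8 = 0.379282 rad, θ = 267.8° → φ = 40.053°, λ = 48.619°.
Leg 2: from (40.053°, 48.619°), δ = 233.3/3958.8 = 0.058932 rad, θ = 328° → φ = 42.892°, λ = 46.178°.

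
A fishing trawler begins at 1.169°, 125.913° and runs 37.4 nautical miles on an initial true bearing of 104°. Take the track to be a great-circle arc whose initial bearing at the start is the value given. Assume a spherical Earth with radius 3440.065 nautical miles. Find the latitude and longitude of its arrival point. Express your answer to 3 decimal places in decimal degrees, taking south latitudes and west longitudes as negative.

latitude 1.018°, longitude 126.518°

Central angle δ = d/R = 0.010872 rad.
With φ₁ = 1.169° = 0.020403 rad and θ = 104° = 1.815142 rad:
sin φ₂ = sin φ₁ cos δ + cos φ₁ sin δ cos θ = (0.020401)(0.999941) + (0.999792)(0.010872)(-0.241922) = 0.017771
φ₂ = asin(0.017771) = 0.017772 rad = 1.018°.
Then Δλ = atan2(0.010547, 0.999578) = 0.010551 rad, from sin θ sin δ cos φ₁ over cos δ − sin φ₁ sin φ₂.
Hence λ₂ = 125.913° + 0.605° = 126.518°.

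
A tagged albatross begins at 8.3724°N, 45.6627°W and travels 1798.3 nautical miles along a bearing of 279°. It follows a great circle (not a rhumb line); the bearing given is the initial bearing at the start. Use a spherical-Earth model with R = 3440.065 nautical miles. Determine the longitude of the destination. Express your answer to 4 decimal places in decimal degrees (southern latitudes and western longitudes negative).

longitude -75.9046°

Central angle δ = d/R = 0.522752 rad.
Start latitude φ₁ = 0.146126 rad; initial bearing θ = 4.869469 rad.
sin φ₂ = sin φ₁ cos δ + cos φ₁ sin δ cos θ = (0.145606)(0.866449) + (0.989343)(0.499266)(0.156434) = 0.203431
φ₂ = asin(0.203431) = 0.204861 rad = 11.7376°.
For the longitude increment, Δλ = atan2( sin θ sin δ cos φ₁, cos δ − sin φ₁ sin φ₂ ) = atan2(-0.487864, 0.836828) = -30.2419°.
Hence λ₂ = -45.6627° + -30.2419° = -75.9046°.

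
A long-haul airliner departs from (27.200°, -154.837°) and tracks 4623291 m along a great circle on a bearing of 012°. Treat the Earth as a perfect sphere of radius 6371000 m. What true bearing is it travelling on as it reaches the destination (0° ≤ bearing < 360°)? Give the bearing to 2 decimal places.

final bearing 28.02°

Central angle δ = d/R = 0.725677 rad.
With φ₁ = 27.200° = 0.474730 rad and θ = 12° = 0.209440 rad:
Applying the spherical law of cosines for sides, sin φ₂ = sin φ₁ cos δ + cos φ₁ sin δ cos θ = 0.919288, so φ₂ = 66.822°.
Then Δλ = atan2(0.122721, 0.327845) = 0.358179 rad, from sin θ sin δ cos φ₁ over cos δ − sin φ₁ sin φ₂.
λ₂ = -154.837° + 20.522° = -134.315°.
The forward bearing on arrival equals the back-azimuth from the destination plus 180°.
Back-azimuth from P₂ (66.82°, -134.31°) to P₁ (27.20°, -154.84°), with Δλ' = λ₁ − λ₂ = -20.52°: atan2( sin Δλ' cos φ₁ , cos φ₂ sin φ₁ − sin φ₂ cos φ₁ cos Δλ' ) = 208.02°.
Final bearing = (208.02° + 180°) mod 360° = 28.02°.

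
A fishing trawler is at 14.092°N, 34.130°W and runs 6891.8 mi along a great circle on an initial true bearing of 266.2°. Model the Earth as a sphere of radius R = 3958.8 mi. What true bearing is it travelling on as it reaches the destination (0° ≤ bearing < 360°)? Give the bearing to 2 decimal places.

Angular distance δ = d/R = 6891.8 / 3958.8 = 1.740881 rad.
Converting: φ₁ = 0.245952 rad, θ = 4.646066 rad.
sin φ₂ = sin φ₁ cos δ + cos φ₁ sin δ cos θ = (0.243480)(-0.169266) + (0.969906)(0.985570)(-0.066274) = -0.104565
φ₂ = asin(-0.104565) = -0.104756 rad = -6.002°.
Then Δλ = atan2(-0.953809, -0.143807) = -1.720440 rad, from sin θ sin δ cos φ₁ over cos δ − sin φ₁ sin φ₂.
Hence λ₂ = -34.130° + -98.574° = -132.704°.
The forward bearing on arrival equals the back-azimuth from the destination plus 180°.
Back-azimuth from P₂ (-6.00°, -132.70°) to P₁ (14.09°, -34.13°), with Δλ' = λ₁ − λ₂ = 98.57°: atan2( sin Δλ' cos φ₁ , cos φ₂ sin φ₁ − sin φ₂ cos φ₁ cos Δλ' ) = 76.68°.
Final bearing = (76.68° + 180°) mod 360° = 256.68°.

final bearing 256.68°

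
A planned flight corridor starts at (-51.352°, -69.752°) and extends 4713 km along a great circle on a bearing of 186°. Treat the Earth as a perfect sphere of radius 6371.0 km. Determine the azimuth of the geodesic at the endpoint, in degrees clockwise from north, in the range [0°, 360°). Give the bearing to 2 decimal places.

Central angle δ = d/R = 0.739758 rad.
Start latitude φ₁ = -0.896261 rad; initial bearing θ = 3.246312 rad.
Applying the spherical law of cosines for sides, sin φ₂ = sin φ₁ cos δ + cos φ₁ sin δ cos θ = -0.995567, so φ₂ = -84.603°.
Then Δλ = atan2(-0.044007, -0.038904) = -2.294727 rad, from sin θ sin δ cos φ₁ over cos δ − sin φ₁ sin φ₂.
λ₂ = -69.752° + -131.478° = -201.230°, normalized to (−180°, 180°] → 158.770°.
The forward bearing on arrival equals the back-azimuth from the destination plus 180°.
Back-azimuth from P₂ (-84.60°, 158.77°) to P₁ (-51.35°, -69.75°), with Δλ' = λ₁ − λ₂ = -228.52°: atan2( sin Δλ' cos φ₁ , cos φ₂ sin φ₁ − sin φ₂ cos φ₁ cos Δλ' ) = 136.04°.
Final bearing = (136.04° + 180°) mod 360° = 316.04°.

final bearing 316.04°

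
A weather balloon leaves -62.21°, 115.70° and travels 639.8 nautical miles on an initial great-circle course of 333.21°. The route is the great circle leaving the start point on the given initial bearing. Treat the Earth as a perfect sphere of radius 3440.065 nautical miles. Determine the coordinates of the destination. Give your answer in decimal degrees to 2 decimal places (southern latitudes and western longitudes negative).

Central angle δ = d/R = 0.185985 rad.
Converting: φ₁ = -1.085769 rad, θ = 5.815612 rad.
Destination latitude: φ₂ = arcsin( sin φ₁ cos δ + cos φ₁ sin δ cos θ ) = arcsin(-0.792447) = -52.41°.
For the longitude increment, Δλ = atan2( sin θ sin δ cos φ₁, cos δ − sin φ₁ sin φ₂ ) = atan2(-0.038858, 0.281707) = -7.85°.
λ₂ = λ₁ + Δλ = 107.85°.

latitude -52.41°, longitude 107.85°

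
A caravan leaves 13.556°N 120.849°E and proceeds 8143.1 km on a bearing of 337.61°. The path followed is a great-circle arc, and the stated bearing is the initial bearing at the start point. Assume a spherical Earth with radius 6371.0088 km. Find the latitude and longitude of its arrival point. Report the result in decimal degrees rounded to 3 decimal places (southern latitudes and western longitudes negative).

Central angle δ = d/R = 1.278149 rad.
Start latitude φ₁ = 0.236597 rad; initial bearing θ = 5.892406 rad.
Applying the spherical law of cosines for sides, sin φ₂ = sin φ₁ cos δ + cos φ₁ sin δ cos θ = 0.928258, so φ₂ = 68.165°.
For the longitude increment, Δλ = atan2( sin θ sin δ cos φ₁, cos δ − sin φ₁ sin φ₂ ) = atan2(-0.354554, 0.070908) = -78.690°.
Hence λ₂ = 120.849° + -78.690° = 42.159°.

latitude 68.165°, longitude 42.159°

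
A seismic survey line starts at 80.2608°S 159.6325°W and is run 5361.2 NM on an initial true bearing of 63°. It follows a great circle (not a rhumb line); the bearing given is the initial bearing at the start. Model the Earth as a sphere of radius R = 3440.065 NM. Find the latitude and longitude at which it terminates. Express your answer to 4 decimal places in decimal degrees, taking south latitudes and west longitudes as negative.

latitude 3.7058°, longitude -96.4046°

Angular distance δ = d/R = 5361.2 / 3440.065 = 1.558459 rad.
Start latitude φ₁ = -1.400815 rad; initial bearing θ = 1.099557 rad.
Destination latitude: φ₂ = arcsin( sin φ₁ cos δ + cos φ₁ sin δ cos θ ) = arcsin(0.064634) = 3.7058°.
For the longitude increment, Δλ = atan2( sin θ sin δ cos φ₁, cos δ − sin φ₁ sin φ₂ ) = atan2(0.150715, 0.076039) = 63.2279°.
λ₂ = -159.6325° + 63.2279° = -96.4046°.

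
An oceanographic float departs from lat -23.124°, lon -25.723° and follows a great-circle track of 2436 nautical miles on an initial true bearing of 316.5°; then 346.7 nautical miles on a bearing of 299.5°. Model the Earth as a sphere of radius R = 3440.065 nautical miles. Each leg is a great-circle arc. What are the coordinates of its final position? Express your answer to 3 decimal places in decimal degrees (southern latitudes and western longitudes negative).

latitude 10.602°, longitude -57.699°

Apply the spherical direct solution leg by leg, carrying full precision between legs.
Leg 1: from (-23.124°, -25.723°), δ = 2436/3440.065 = 0.708126 rad, θ = 316.5° → φ = 7.792°, λ = -52.588°.
Leg 2: from (7.792°, -52.588°), δ = 346.7/3440.065 = 0.100783 rad, θ = 299.5° → φ = 10.602°, λ = -57.699°.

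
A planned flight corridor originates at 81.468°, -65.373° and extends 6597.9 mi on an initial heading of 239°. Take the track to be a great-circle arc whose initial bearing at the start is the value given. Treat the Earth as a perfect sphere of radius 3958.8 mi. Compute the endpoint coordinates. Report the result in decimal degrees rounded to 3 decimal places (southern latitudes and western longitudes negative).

δ = 6597.9/3958.8 = 1.666641 rad (95.4915°).
Start latitude φ₁ = 1.421885 rad; initial bearing θ = 4.171337 rad.
Destination latitude: φ₂ = arcsin( sin φ₁ cos δ + cos φ₁ sin δ cos θ ) = arcsin(-0.170701) = -9.829°.
For the longitude increment, Δλ = atan2( sin θ sin δ cos φ₁, cos δ − sin φ₁ sin φ₂ ) = atan2(-0.126587, 0.073113) = -59.991°.
Hence λ₂ = -65.373° + -59.991° = -125.364°.

latitude -9.829°, longitude -125.364°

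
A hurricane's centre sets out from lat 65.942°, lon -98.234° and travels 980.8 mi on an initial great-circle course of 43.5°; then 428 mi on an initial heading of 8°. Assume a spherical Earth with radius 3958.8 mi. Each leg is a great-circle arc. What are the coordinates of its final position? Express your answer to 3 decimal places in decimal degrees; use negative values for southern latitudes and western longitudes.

latitude 79.389°, longitude -57.609°

Apply the spherical direct solution leg by leg, carrying full precision between legs.
Leg 1: from (65.942°, -98.234°), δ = 980.8/3958.8 = 0.247752 rad, θ = 43.5° → φ = 73.289°, λ = -62.287°.
Leg 2: from (73.289°, -62.287°), δ = 428/3958.8 = 0.108114 rad, θ = 8° → φ = 79.389°, λ = -57.609°.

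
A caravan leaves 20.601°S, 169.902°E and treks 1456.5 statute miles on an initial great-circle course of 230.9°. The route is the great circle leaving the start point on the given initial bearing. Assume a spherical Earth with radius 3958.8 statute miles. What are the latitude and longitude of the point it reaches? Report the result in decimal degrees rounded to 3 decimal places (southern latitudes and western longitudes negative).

The arc subtends δ = 1456.5/3958.8 = 0.367915 rad at the centre.
Converting: φ₁ = -0.359555 rad, θ = 4.029965 rad.
sin φ₂ = sin φ₁ cos δ + cos φ₁ sin δ cos θ = (-0.351858)(0.933079) + (0.936053)(0.359670)(-0.630676) = -0.540641
φ₂ = asin(-0.540641) = -0.571199 rad = -32.727°.
Then Δλ = atan2(-0.261272, 0.742850) = -0.338202 rad, from sin θ sin δ cos φ₁ over cos δ − sin φ₁ sin φ₂.
λ₂ = 169.902° + -19.378° = 150.524°.

latitude -32.727°, longitude 150.524°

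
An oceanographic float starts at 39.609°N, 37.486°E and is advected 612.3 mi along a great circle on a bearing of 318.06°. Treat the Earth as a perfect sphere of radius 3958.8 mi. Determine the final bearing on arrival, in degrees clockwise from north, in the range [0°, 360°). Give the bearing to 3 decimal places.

final bearing 312.268°

Angular distance δ = d/R = 612.3 / 3958.8 = 0.154668 rad.
With φ₁ = 39.609° = 0.691307 rad and θ = 318.06° = 5.551194 rad:
Destination latitude: φ₂ = arcsin( sin φ₁ cos δ + cos φ₁ sin δ cos θ ) = arcsin(0.718217) = 45.907°.
For the longitude increment, Δλ = atan2( sin θ sin δ cos φ₁, cos δ − sin φ₁ sin φ₂ ) = atan2(-0.079323, 0.530167) = -8.509°.
λ₂ = λ₁ + Δλ = 28.977°.
The forward bearing on arrival equals the back-azimuth from the destination plus 180°.
Back-azimuth from P₂ (45.907°, 28.977°) to P₁ (39.609°, 37.486°), with Δλ' = λ₁ − λ₂ = 8.509°: atan2( sin Δλ' cos φ₁ , cos φ₂ sin φ₁ − sin φ₂ cos φ₁ cos Δλ' ) = 132.268°.
Final bearing = (132.268° + 180°) mod 360° = 312.268°.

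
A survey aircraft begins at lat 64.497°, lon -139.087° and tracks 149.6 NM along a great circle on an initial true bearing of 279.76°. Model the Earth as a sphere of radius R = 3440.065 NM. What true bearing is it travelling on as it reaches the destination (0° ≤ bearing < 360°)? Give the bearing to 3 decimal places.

final bearing 274.538°

Angular distance δ = d/R = 149.6 / 3440.065 = 0.043488 rad.
With φ₁ = 64.497° = 1.125685 rad and θ = 279.76° = 4.882733 rad:
Applying the spherical law of cosines for sides, sin φ₂ = sin φ₁ cos δ + cos φ₁ sin δ cos θ = 0.904883, so φ₂ = 64.807°.
Δλ = atan2( sin θ sin δ cos φ₁ , cos δ − sin φ₁ sin φ₂ ) = atan2(-0.018447, 0.182341) = -0.100825 rad = -5.777°.
λ₂ = -139.087° + -5.777° = -144.864°.
The forward bearing on arrival equals the back-azimuth from the destination plus 180°.
Back-azimuth from P₂ (64.807°, -144.864°) to P₁ (64.497°, -139.087°), with Δλ' = λ₁ − λ₂ = 5.777°: atan2( sin Δλ' cos φ₁ , cos φ₂ sin φ₁ − sin φ₂ cos φ₁ cos Δλ' ) = 94.538°.
Final bearing = (94.538° + 180°) mod 360° = 274.538°.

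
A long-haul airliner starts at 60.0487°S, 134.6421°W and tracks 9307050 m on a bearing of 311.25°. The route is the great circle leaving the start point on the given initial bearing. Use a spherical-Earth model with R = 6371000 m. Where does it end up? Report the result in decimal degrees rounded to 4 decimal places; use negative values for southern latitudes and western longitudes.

latitude 13.4222°, longitude 175.1578°

δ = 9307050/6371000 = 1.460846 rad (83.7003°).
With φ₁ = -60.0487° = -1.048048 rad and θ = 311.25° = 5.432337 rad:
Applying the spherical law of cosines for sides, sin φ₂ = sin φ₁ cos δ + cos φ₁ sin δ cos θ = 0.232125, so φ₂ = 13.4222°.
Then Δλ = atan2(-0.373100, 0.310854) = -0.876157 rad, from sin θ sin δ cos φ₁ over cos δ − sin φ₁ sin φ₂.
λ₂ = -134.6421° + -50.2001° = -184.8422°, normalized to (−180°, 180°] → 175.1578°.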